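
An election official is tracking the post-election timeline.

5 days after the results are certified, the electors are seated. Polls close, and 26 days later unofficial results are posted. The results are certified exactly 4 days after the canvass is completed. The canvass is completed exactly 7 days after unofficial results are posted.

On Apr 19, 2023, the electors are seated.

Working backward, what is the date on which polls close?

The electors are seated: Apr 19, 2023.
The results are certified: Apr 19, 2023 − 5 days = Apr 14, 2023.
The canvass is completed: Apr 14, 2023 − 4 days = Apr 10, 2023.
Unofficial results are posted: Apr 10, 2023 − 7 days = Apr 3, 2023.
Polls close: Apr 3, 2023 − 26 days = Mar 8, 2023.

Mar 8, 2023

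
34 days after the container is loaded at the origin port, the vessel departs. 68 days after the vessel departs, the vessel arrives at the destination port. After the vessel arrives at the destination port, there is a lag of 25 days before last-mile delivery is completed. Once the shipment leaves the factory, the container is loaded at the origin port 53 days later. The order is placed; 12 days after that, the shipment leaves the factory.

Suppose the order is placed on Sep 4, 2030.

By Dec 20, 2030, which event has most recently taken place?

The order is placed: Sep 4, 2030.
The shipment leaves the factory: Sep 4, 2030 + 12 days = Sep 16, 2030.
The container is loaded at the origin port: Sep 16, 2030 + 53 days = Nov 8, 2030.
The vessel departs: Nov 8, 2030 + 34 days = Dec 12, 2030.
The vessel arrives at the destination port: Dec 12, 2030 + 68 days = Feb 18, 2031.
Last-mile delivery is completed: Feb 18, 2031 + 25 days = Mar 15, 2031.
Dec 20, 2030 falls between when the vessel departs (Dec 12, 2030) and when the vessel arrives at the destination port (Feb 18, 2031).

The vessel departs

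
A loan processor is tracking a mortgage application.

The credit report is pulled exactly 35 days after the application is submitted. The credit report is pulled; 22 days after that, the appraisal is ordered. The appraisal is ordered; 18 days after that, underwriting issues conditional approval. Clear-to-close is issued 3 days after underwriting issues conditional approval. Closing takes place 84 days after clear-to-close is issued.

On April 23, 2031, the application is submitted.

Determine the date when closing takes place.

The application is submitted: Apr 23, 2031.
The credit report is pulled: Apr 23, 2031 + 35 days = May 28, 2031.
The appraisal is ordered: May 28, 2031 + 22 days = Jun 19, 2031.
Underwriting issues conditional approval: Jun 19, 2031 + 18 days = Jul 7, 2031.
Clear-to-close is issued: Jul 7, 2031 + 3 days = Jul 10, 2031.
Closing takes place: Jul 10, 2031 + 84 days = Oct 2, 2031.

October 2, 2031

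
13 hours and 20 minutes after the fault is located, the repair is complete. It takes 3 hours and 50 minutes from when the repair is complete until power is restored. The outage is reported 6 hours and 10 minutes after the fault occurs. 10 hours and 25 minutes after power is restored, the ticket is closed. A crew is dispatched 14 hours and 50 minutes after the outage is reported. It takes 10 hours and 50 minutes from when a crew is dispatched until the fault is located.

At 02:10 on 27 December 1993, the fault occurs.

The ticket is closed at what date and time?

13:35 on 29 December 1993

The fault occurs: 02:10 Dec 27, 1993.
The outage is reported: 02:10 Dec 27, 1993 + 6h10m = 08:20 Dec 27, 1993.
A crew is dispatched: 08:20 Dec 27, 1993 + 14h50m = 23:10 Dec 27, 1993.
The fault is located: 23:10 Dec 27, 1993 + 10h50m = 10:00 Dec 28, 1993.
The repair is complete: 10:00 Dec 28, 1993 + 13h20m = 23:20 Dec 28, 1993.
Power is restored: 23:20 Dec 28, 1993 + 3h50m = 03:10 Dec 29, 1993.
The ticket is closed: 03:10 Dec 29, 1993 + 10h25m = 13:35 Dec 29, 1993.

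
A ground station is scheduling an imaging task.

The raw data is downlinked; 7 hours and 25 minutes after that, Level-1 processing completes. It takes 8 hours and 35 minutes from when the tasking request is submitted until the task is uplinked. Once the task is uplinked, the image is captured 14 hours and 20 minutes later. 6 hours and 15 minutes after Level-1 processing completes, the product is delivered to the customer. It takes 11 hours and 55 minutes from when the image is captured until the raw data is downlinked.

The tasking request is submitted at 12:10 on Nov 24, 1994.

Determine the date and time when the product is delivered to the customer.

12:40 on Nov 26, 1994

The tasking request is submitted: 12:10 Nov 24, 1994.
The task is uplinked: 12:10 Nov 24, 1994 + 8h35m = 20:45 Nov 24, 1994.
The image is captured: 20:45 Nov 24, 1994 + 14h20m = 11:05 Nov 25, 1994.
The raw data is downlinked: 11:05 Nov 25, 1994 + 11h55m = 23:00 Nov 25, 1994.
Level-1 processing completes: 23:00 Nov 25, 1994 + 7h25m = 06:25 Nov 26, 1994.
The product is delivered to the customer: 06:25 Nov 26, 1994 + 6h15m = 12:40 Nov 26, 1994.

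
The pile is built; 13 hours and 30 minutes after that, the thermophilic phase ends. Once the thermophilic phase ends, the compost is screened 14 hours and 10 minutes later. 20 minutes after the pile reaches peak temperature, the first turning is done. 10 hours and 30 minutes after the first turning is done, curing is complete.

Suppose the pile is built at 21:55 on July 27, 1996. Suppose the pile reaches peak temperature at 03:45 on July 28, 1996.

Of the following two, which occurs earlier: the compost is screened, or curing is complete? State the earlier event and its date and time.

The pile is built: 21:55 Jul 27, 1996.
The thermophilic phase ends: 21:55 Jul 27, 1996 + 13h30m = 11:25 Jul 28, 1996.
The compost is screened: 11:25 Jul 28, 1996 + 14h10m = 01:35 Jul 29, 1996.
The pile reaches peak temperature: 03:45 Jul 28, 1996.
The first turning is done: 03:45 Jul 28, 1996 + 20m = 04:05 Jul 28, 1996.
Curing is complete: 04:05 Jul 28, 1996 + 10h30m = 14:35 Jul 28, 1996.
Comparing: the compost is screened at 01:35 Jul 29, 1996 vs curing is complete at 14:35 Jul 28, 1996. Earlier: curing is complete.

Curing is complete — 14:35 on July 28, 1996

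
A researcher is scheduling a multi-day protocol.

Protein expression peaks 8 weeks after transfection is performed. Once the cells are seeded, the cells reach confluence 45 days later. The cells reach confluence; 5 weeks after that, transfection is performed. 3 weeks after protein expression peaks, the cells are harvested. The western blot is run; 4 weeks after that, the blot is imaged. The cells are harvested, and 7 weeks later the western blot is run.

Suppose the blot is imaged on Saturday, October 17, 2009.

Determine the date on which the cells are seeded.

Wednesday, February 25, 2009

The blot is imaged: Oct 17, 2009.
The western blot is run: Oct 17, 2009 − 4 weeks = Sep 19, 2009.
The cells are harvested: Sep 19, 2009 − 7 weeks = Aug 1, 2009.
Protein expression peaks: Aug 1, 2009 − 3 weeks = Jul 11, 2009.
Transfection is performed: Jul 11, 2009 − 8 weeks = May 16, 2009.
The cells reach confluence: May 16, 2009 − 5 weeks = Apr 11, 2009.
The cells are seeded: Apr 11, 2009 − 45 days = Feb 25, 2009.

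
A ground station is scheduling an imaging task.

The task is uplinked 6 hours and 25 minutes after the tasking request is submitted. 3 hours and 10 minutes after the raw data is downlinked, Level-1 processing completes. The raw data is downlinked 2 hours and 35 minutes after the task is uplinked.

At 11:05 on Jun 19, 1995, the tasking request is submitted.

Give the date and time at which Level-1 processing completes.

The tasking request is submitted: 11:05 Jun 19, 1995.
The task is uplinked: 11:05 Jun 19, 1995 + 6h25m = 17:30 Jun 19, 1995.
The raw data is downlinked: 17:30 Jun 19, 1995 + 2h35m = 20:05 Jun 19, 1995.
Level-1 processing completes: 20:05 Jun 19, 1995 + 3h10m = 23:15 Jun 19, 1995.

23:15 on Jun 19, 1995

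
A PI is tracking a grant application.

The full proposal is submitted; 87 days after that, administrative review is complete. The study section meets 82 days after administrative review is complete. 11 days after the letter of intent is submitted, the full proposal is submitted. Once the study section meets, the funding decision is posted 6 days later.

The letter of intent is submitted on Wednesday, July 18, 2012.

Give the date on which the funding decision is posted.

Sunday, January 20, 2013

The letter of intent is submitted: Jul 18, 2012.
The full proposal is submitted: Jul 18, 2012 + 11 days = Jul 29, 2012.
Administrative review is complete: Jul 29, 2012 + 87 days = Oct 24, 2012.
The study section meets: Oct 24, 2012 + 82 days = Jan 14, 2013.
The funding decision is posted: Jan 14, 2013 + 6 days = Jan 20, 2013.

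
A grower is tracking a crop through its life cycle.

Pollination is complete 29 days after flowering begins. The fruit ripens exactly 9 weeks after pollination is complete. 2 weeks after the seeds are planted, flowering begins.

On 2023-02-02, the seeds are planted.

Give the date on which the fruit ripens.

2023-05-19

The seeds are planted: Feb 2, 2023.
Flowering begins: Feb 2, 2023 + 2 weeks = Feb 16, 2023.
Pollination is complete: Feb 16, 2023 + 29 days = Mar 17, 2023.
The fruit ripens: Mar 17, 2023 + 9 weeks = May 19, 2023.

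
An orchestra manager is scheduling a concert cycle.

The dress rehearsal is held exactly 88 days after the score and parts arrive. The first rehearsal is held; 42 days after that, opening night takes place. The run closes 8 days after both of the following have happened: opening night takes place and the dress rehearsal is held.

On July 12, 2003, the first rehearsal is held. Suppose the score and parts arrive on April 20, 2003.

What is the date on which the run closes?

The first rehearsal is held: Jul 12, 2003.
Opening night takes place: Jul 12, 2003 + 42 days = Aug 23, 2003.
The score and parts arrive: Apr 20, 2003.
The dress rehearsal is held: Apr 20, 2003 + 88 days = Jul 17, 2003.
Both prerequisites met — opening night takes place (Aug 23, 2003), the dress rehearsal is held (Jul 17, 2003); the later is Aug 23, 2003.
The run closes: Aug 23, 2003 + 8 days = Aug 31, 2003.

August 31, 2003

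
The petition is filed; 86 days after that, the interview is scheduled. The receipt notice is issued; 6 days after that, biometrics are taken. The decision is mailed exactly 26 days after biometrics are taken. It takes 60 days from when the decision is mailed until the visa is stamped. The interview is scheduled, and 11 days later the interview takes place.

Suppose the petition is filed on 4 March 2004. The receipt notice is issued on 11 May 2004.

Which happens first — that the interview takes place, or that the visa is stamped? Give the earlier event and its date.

The interview takes place — 9 June 2004

The petition is filed: Mar 4, 2004.
The interview is scheduled: Mar 4, 2004 + 86 days = May 29, 2004.
The interview takes place: May 29, 2004 + 11 days = Jun 9, 2004.
The receipt notice is issued: May 11, 2004.
Biometrics are taken: May 11, 2004 + 6 days = May 17, 2004.
The decision is mailed: May 17, 2004 + 26 days = Jun 12, 2004.
The visa is stamped: Jun 12, 2004 + 60 days = Aug 11, 2004.
Comparing: the interview takes place on Jun 9, 2004 vs the visa is stamped on Aug 11, 2004. Earlier: the interview takes place.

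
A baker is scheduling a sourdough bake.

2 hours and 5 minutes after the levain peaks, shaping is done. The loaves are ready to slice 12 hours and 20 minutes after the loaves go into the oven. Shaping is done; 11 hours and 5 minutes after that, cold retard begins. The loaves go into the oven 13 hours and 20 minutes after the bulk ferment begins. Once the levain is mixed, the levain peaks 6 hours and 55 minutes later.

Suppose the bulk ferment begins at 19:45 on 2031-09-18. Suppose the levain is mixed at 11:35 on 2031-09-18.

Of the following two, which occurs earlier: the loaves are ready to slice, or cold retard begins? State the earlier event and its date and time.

Cold retard begins — 07:40 on 2031-09-19

The bulk ferment begins: 19:45 Sep 18, 2031.
The loaves go into the oven: 19:45 Sep 18, 2031 + 13h20m = 09:05 Sep 19, 2031.
The loaves are ready to slice: 09:05 Sep 19, 2031 + 12h20m = 21:25 Sep 19, 2031.
The levain is mixed: 11:35 Sep 18, 2031.
The levain peaks: 11:35 Sep 18, 2031 + 6h55m = 18:30 Sep 18, 2031.
Shaping is done: 18:30 Sep 18, 2031 + 2h05m = 20:35 Sep 18, 2031.
Cold retard begins: 20:35 Sep 18, 2031 + 11h05m = 07:40 Sep 19, 2031.
Comparing: the loaves are ready to slice at 21:25 Sep 19, 2031 vs cold retard begins at 07:40 Sep 19, 2031. Earlier: cold retard begins.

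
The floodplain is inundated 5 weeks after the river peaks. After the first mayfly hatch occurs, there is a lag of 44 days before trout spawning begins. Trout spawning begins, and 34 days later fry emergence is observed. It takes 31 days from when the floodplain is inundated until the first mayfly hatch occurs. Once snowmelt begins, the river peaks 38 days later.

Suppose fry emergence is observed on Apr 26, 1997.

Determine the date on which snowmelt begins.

Oct 26, 1996

Fry emergence is observed: Apr 26, 1997.
Trout spawning begins: Apr 26, 1997 − 34 days = Mar 23, 1997.
The first mayfly hatch occurs: Mar 23, 1997 − 44 days = Feb 7, 1997.
The floodplain is inundated: Feb 7, 1997 − 31 days = Jan 7, 1997.
The river peaks: Jan 7, 1997 − 5 weeks = Dec 3, 1996.
Snowmelt begins: Dec 3, 1996 − 38 days = Oct 26, 1996.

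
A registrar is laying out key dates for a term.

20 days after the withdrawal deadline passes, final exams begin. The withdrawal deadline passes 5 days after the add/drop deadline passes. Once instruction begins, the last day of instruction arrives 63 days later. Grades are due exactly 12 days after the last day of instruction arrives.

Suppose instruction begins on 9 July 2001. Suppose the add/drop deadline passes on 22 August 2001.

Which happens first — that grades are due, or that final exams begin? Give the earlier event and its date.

Final exams begin — 16 September 2001

Instruction begins: Jul 9, 2001.
The last day of instruction arrives: Jul 9, 2001 + 63 days = Sep 10, 2001.
Grades are due: Sep 10, 2001 + 12 days = Sep 22, 2001.
The add/drop deadline passes: Aug 22, 2001.
The withdrawal deadline passes: Aug 22, 2001 + 5 days = Aug 27, 2001.
Final exams begin: Aug 27, 2001 + 20 days = Sep 16, 2001.
Comparing: grades are due on Sep 22, 2001 vs final exams begin on Sep 16, 2001. Earlier: final exams begin.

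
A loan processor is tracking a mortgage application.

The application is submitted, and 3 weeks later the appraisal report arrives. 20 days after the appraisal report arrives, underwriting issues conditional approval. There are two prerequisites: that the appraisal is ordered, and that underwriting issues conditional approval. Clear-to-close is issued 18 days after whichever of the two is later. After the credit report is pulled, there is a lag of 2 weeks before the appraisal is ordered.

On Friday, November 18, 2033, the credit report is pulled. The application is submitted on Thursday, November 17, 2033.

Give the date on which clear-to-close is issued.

The credit report is pulled: Nov 18, 2033.
The appraisal is ordered: Nov 18, 2033 + 2 weeks = Dec 2, 2033.
The application is submitted: Nov 17, 2033.
The appraisal report arrives: Nov 17, 2033 + 3 weeks = Dec 8, 2033.
Underwriting issues conditional approval: Dec 8, 2033 + 20 days = Dec 28, 2033.
Both prerequisites met — the appraisal is ordered (Dec 2, 2033), underwriting issues conditional approval (Dec 28, 2033); the later is Dec 28, 2033.
Clear-to-close is issued: Dec 28, 2033 + 18 days = Jan 15, 2034.

Sunday, January 15, 2034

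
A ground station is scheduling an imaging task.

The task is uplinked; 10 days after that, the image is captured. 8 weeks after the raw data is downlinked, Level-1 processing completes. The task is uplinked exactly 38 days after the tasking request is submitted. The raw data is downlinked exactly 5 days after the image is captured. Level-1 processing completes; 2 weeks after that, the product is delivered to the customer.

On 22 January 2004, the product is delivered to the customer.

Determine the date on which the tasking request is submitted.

21 September 2003

The product is delivered to the customer: Jan 22, 2004.
Level-1 processing completes: Jan 22, 2004 − 2 weeks = Jan 8, 2004.
The raw data is downlinked: Jan 8, 2004 − 8 weeks = Nov 13, 2003.
The image is captured: Nov 13, 2003 − 5 days = Nov 8, 2003.
The task is uplinked: Nov 8, 2003 − 10 days = Oct 29, 2003.
The tasking request is submitted: Oct 29, 2003 − 38 days = Sep 21, 2003.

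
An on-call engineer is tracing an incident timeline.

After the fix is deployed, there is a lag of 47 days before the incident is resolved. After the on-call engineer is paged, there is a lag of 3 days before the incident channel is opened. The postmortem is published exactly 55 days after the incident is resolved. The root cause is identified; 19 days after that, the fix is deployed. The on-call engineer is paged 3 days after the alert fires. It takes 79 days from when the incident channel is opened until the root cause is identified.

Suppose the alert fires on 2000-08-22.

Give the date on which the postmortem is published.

The alert fires: Aug 22, 2000.
The on-call engineer is paged: Aug 22, 2000 + 3 days = Aug 25, 2000.
The incident channel is opened: Aug 25, 2000 + 3 days = Aug 28, 2000.
The root cause is identified: Aug 28, 2000 + 79 days = Nov 15, 2000.
The fix is deployed: Nov 15, 2000 + 19 days = Dec 4, 2000.
The incident is resolved: Dec 4, 2000 + 47 days = Jan 20, 2001.
The postmortem is published: Jan 20, 2001 + 55 days = Mar 16, 2001.

2001-03-16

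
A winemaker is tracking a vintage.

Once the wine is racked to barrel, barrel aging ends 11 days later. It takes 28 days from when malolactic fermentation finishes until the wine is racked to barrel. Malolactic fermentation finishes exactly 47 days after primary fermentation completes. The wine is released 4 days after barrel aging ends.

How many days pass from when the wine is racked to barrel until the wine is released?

Causal path: the wine is racked to barrel → barrel aging ends → the wine is released.
Total delay along the path: 11 + 4 = 15 days.

15 days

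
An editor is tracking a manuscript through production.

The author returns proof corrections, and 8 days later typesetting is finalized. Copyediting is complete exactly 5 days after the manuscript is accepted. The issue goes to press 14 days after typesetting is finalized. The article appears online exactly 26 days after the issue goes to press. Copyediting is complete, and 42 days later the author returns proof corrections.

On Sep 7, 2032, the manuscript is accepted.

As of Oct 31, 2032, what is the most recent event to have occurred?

The author returns proof corrections

The manuscript is accepted: Sep 7, 2032.
Copyediting is complete: Sep 7, 2032 + 5 days = Sep 12, 2032.
The author returns proof corrections: Sep 12, 2032 + 42 days = Oct 24, 2032.
Typesetting is finalized: Oct 24, 2032 + 8 days = Nov 1, 2032.
The issue goes to press: Nov 1, 2032 + 14 days = Nov 15, 2032.
The article appears online: Nov 15, 2032 + 26 days = Dec 11, 2032.
Oct 31, 2032 falls between when the author returns proof corrections (Oct 24, 2032) and when typesetting is finalized (Nov 1, 2032).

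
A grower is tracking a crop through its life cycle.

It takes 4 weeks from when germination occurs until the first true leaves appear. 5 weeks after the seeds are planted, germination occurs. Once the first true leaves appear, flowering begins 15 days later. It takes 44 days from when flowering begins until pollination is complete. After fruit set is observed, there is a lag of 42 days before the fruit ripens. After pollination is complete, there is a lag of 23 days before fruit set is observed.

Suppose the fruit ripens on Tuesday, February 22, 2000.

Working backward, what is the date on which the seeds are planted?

Thursday, August 19, 1999

The fruit ripens: Feb 22, 2000.
Fruit set is observed: Feb 22, 2000 − 42 days = Jan 11, 2000.
Pollination is complete: Jan 11, 2000 − 23 days = Dec 19, 1999.
Flowering begins: Dec 19, 1999 − 44 days = Nov 5, 1999.
The first true leaves appear: Nov 5, 1999 − 15 days = Oct 21, 1999.
Germination occurs: Oct 21, 1999 − 4 weeks = Sep 23, 1999.
The seeds are planted: Sep 23, 1999 − 5 weeks = Aug 19, 1999.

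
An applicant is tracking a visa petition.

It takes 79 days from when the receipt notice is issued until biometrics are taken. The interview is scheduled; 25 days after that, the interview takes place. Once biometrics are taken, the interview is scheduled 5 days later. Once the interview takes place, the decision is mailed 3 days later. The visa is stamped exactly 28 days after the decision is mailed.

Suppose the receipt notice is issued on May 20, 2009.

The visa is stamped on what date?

Oct 7, 2009

The receipt notice is issued: May 20, 2009.
Biometrics are taken: May 20, 2009 + 79 days = Aug 7, 2009.
The interview is scheduled: Aug 7, 2009 + 5 days = Aug 12, 2009.
The interview takes place: Aug 12, 2009 + 25 days = Sep 6, 2009.
The decision is mailed: Sep 6, 2009 + 3 days = Sep 9, 2009.
The visa is stamped: Sep 9, 2009 + 28 days = Oct 7, 2009.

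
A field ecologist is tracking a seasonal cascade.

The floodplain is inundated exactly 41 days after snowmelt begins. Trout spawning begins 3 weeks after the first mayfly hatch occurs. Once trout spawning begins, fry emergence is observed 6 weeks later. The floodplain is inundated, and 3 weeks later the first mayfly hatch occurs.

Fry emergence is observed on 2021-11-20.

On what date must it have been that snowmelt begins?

2021-07-18

Fry emergence is observed: Nov 20, 2021.
Trout spawning begins: Nov 20, 2021 − 6 weeks = Oct 9, 2021.
The first mayfly hatch occurs: Oct 9, 2021 − 3 weeks = Sep 18, 2021.
The floodplain is inundated: Sep 18, 2021 − 3 weeks = Aug 28, 2021.
Snowmelt begins: Aug 28, 2021 − 41 days = Jul 18, 2021.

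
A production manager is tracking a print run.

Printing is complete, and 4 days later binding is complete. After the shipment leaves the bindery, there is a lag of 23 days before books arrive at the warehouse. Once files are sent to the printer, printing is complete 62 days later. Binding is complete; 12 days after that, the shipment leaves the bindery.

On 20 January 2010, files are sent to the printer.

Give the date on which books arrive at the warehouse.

Files are sent to the printer: Jan 20, 2010.
Printing is complete: Jan 20, 2010 + 62 days = Mar 23, 2010.
Binding is complete: Mar 23, 2010 + 4 days = Mar 27, 2010.
The shipment leaves the bindery: Mar 27, 2010 + 12 days = Apr 8, 2010.
Books arrive at the warehouse: Apr 8, 2010 + 23 days = May 1, 2010.

1 May 2010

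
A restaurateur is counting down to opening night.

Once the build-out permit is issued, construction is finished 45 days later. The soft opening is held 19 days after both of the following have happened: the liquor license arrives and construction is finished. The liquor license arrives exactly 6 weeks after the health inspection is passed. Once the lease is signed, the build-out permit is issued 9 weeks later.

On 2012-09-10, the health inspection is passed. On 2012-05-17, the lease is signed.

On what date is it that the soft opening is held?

2012-11-10

The health inspection is passed: Sep 10, 2012.
The liquor license arrives: Sep 10, 2012 + 6 weeks = Oct 22, 2012.
The lease is signed: May 17, 2012.
The build-out permit is issued: May 17, 2012 + 9 weeks = Jul 19, 2012.
Construction is finished: Jul 19, 2012 + 45 days = Sep 2, 2012.
Both prerequisites met — the liquor license arrives (Oct 22, 2012), construction is finished (Sep 2, 2012); the later is Oct 22, 2012.
The soft opening is held: Oct 22, 2012 + 19 days = Nov 10, 2012.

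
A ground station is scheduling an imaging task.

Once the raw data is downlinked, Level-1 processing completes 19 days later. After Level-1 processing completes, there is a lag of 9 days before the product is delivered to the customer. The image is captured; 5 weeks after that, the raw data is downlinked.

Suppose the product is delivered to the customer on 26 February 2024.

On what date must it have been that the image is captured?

25 December 2023

The product is delivered to the customer: Feb 26, 2024.
Level-1 processing completes: Feb 26, 2024 − 9 days = Feb 17, 2024.
The raw data is downlinked: Feb 17, 2024 − 19 days = Jan 29, 2024.
The image is captured: Jan 29, 2024 − 5 weeks = Dec 25, 2023.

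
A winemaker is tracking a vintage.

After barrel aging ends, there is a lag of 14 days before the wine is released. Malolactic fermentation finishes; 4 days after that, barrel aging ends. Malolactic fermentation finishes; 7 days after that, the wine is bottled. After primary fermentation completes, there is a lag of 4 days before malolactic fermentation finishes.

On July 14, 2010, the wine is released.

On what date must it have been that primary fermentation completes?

June 22, 2010

The wine is released: Jul 14, 2010.
Barrel aging ends: Jul 14, 2010 − 14 days = Jun 30, 2010.
Malolactic fermentation finishes: Jun 30, 2010 − 4 days = Jun 26, 2010.
Primary fermentation completes: Jun 26, 2010 − 4 days = Jun 22, 2010.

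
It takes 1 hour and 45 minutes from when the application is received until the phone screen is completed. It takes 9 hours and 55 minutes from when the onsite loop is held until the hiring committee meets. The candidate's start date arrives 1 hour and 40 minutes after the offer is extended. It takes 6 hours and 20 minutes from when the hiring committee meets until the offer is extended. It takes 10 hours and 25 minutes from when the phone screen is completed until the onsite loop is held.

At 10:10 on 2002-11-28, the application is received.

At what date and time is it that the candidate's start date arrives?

The application is received: 10:10 Nov 28, 2002.
The phone screen is completed: 10:10 Nov 28, 2002 + 1h45m = 11:55 Nov 28, 2002.
The onsite loop is held: 11:55 Nov 28, 2002 + 10h25m = 22:20 Nov 28, 2002.
The hiring committee meets: 22:20 Nov 28, 2002 + 9h55m = 08:15 Nov 29, 2002.
The offer is extended: 08:15 Nov 29, 2002 + 6h20m = 14:35 Nov 29, 2002.
The candidate's start date arrives: 14:35 Nov 29, 2002 + 1h40m = 16:15 Nov 29, 2002.

16:15 on 2002-11-29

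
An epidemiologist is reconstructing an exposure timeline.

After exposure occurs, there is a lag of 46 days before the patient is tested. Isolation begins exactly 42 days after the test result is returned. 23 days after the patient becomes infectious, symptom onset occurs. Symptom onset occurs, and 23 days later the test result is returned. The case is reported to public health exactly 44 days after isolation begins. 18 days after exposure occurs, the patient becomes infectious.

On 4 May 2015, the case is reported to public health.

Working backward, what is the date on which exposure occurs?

5 December 2014

The case is reported to public health: May 4, 2015.
Isolation begins: May 4, 2015 − 44 days = Mar 21, 2015.
The test result is returned: Mar 21, 2015 − 42 days = Feb 7, 2015.
Symptom onset occurs: Feb 7, 2015 − 23 days = Jan 15, 2015.
The patient becomes infectious: Jan 15, 2015 − 23 days = Dec 23, 2014.
Exposure occurs: Dec 23, 2014 − 18 days = Dec 5, 2014.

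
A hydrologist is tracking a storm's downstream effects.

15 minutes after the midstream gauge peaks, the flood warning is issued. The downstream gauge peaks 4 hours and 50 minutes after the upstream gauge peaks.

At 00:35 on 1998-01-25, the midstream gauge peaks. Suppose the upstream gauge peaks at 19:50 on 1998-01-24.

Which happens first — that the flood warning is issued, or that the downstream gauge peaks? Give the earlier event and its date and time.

The downstream gauge peaks — 00:40 on 1998-01-25

The midstream gauge peaks: 00:35 Jan 25, 1998.
The flood warning is issued: 00:35 Jan 25, 1998 + 15m = 00:50 Jan 25, 1998.
The upstream gauge peaks: 19:50 Jan 24, 1998.
The downstream gauge peaks: 19:50 Jan 24, 1998 + 4h50m = 00:40 Jan 25, 1998.
Comparing: the flood warning is issued at 00:50 Jan 25, 1998 vs the downstream gauge peaks at 00:40 Jan 25, 1998. Earlier: the downstream gauge peaks.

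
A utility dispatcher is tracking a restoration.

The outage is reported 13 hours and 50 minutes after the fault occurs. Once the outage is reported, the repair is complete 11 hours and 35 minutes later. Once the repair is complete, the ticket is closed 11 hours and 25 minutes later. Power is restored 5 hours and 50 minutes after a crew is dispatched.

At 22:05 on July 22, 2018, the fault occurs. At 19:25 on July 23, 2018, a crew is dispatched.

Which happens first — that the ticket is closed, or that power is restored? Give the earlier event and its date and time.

The fault occurs: 22:05 Jul 22, 2018.
The outage is reported: 22:05 Jul 22, 2018 + 13h50m = 11:55 Jul 23, 2018.
The repair is complete: 11:55 Jul 23, 2018 + 11h35m = 23:30 Jul 23, 2018.
The ticket is closed: 23:30 Jul 23, 2018 + 11h25m = 10:55 Jul 24, 2018.
A crew is dispatched: 19:25 Jul 23, 2018.
Power is restored: 19:25 Jul 23, 2018 + 5h50m = 01:15 Jul 24, 2018.
Comparing: the ticket is closed at 10:55 Jul 24, 2018 vs power is restored at 01:15 Jul 24, 2018. Earlier: power is restored.

Power is restored — 01:15 on July 24, 2018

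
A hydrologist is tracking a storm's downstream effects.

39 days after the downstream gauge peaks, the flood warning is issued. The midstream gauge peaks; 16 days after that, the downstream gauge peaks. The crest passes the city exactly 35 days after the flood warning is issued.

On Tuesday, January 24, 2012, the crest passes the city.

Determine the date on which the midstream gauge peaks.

The crest passes the city: Jan 24, 2012.
The flood warning is issued: Jan 24, 2012 − 35 days = Dec 20, 2011.
The downstream gauge peaks: Dec 20, 2011 − 39 days = Nov 11, 2011.
The midstream gauge peaks: Nov 11, 2011 − 16 days = Oct 26, 2011.

Wednesday, October 26, 2011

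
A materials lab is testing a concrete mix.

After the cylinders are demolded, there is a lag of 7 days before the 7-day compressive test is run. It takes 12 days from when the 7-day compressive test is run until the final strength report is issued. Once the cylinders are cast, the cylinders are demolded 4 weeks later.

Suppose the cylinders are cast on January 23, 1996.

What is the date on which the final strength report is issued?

March 10, 1996

The cylinders are cast: Jan 23, 1996.
The cylinders are demolded: Jan 23, 1996 + 4 weeks = Feb 20, 1996.
The 7-day compressive test is run: Feb 20, 1996 + 7 days = Feb 27, 1996.
The final strength report is issued: Feb 27, 1996 + 12 days = Mar 10, 1996.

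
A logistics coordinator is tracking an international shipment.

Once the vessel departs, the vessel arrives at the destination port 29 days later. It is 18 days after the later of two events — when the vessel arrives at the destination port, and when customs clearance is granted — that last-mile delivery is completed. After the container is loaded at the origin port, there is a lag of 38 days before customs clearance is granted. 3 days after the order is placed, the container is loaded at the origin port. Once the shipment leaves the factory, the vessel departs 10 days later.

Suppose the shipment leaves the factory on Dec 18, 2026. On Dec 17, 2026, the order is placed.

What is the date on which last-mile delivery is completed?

Feb 14, 2027

The shipment leaves the factory: Dec 18, 2026.
The vessel departs: Dec 18, 2026 + 10 days = Dec 28, 2026.
The vessel arrives at the destination port: Dec 28, 2026 + 29 days = Jan 26, 2027.
The order is placed: Dec 17, 2026.
The container is loaded at the origin port: Dec 17, 2026 + 3 days = Dec 20, 2026.
Customs clearance is granted: Dec 20, 2026 + 38 days = Jan 27, 2027.
Both prerequisites met — the vessel arrives at the destination port (Jan 26, 2027), customs clearance is granted (Jan 27, 2027); the later is Jan 27, 2027.
Last-mile delivery is completed: Jan 27, 2027 + 18 days = Feb 14, 2027.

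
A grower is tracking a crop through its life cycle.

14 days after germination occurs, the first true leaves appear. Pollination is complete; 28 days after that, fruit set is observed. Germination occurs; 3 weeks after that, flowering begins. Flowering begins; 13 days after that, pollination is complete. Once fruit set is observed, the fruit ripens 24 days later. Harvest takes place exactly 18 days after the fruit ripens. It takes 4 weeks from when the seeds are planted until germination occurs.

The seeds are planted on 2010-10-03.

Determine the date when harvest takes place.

2011-02-12

The seeds are planted: Oct 3, 2010.
Germination occurs: Oct 3, 2010 + 4 weeks = Oct 31, 2010.
Flowering begins: Oct 31, 2010 + 3 weeks = Nov 21, 2010.
Pollination is complete: Nov 21, 2010 + 13 days = Dec 4, 2010.
Fruit set is observed: Dec 4, 2010 + 28 days = Jan 1, 2011.
The fruit ripens: Jan 1, 2011 + 24 days = Jan 25, 2011.
Harvest takes place: Jan 25, 2011 + 18 days = Feb 12, 2011.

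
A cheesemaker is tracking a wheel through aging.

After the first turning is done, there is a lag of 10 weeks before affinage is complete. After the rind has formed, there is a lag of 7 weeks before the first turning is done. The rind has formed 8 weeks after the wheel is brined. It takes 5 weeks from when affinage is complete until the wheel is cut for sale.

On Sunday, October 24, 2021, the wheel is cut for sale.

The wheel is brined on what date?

Sunday, March 28, 2021

The wheel is cut for sale: Oct 24, 2021.
Affinage is complete: Oct 24, 2021 − 5 weeks = Sep 19, 2021.
The first turning is done: Sep 19, 2021 − 10 weeks = Jul 11, 2021.
The rind has formed: Jul 11, 2021 − 7 weeks = May 23, 2021.
The wheel is brined: May 23, 2021 − 8 weeks = Mar 28, 2021.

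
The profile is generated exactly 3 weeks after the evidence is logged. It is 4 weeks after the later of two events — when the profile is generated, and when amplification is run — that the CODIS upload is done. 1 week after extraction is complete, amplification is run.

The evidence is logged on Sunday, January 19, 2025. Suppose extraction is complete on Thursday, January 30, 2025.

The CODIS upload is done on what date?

Sunday, March 9, 2025

The evidence is logged: Jan 19, 2025.
The profile is generated: Jan 19, 2025 + 3 weeks = Feb 9, 2025.
Extraction is complete: Jan 30, 2025.
Amplification is run: Jan 30, 2025 + 1 week = Feb 6, 2025.
Both prerequisites met — the profile is generated (Feb 9, 2025), amplification is run (Feb 6, 2025); the later is Feb 9, 2025.
The CODIS upload is done: Feb 9, 2025 + 4 weeks = Mar 9, 2025.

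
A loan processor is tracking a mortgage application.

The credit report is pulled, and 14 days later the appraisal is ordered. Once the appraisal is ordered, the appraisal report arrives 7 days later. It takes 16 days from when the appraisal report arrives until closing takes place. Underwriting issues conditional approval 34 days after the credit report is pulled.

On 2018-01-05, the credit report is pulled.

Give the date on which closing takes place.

2018-02-11

The credit report is pulled: Jan 5, 2018.
The appraisal is ordered: Jan 5, 2018 + 14 days = Jan 19, 2018.
The appraisal report arrives: Jan 19, 2018 + 7 days = Jan 26, 2018.
Closing takes place: Jan 26, 2018 + 16 days = Feb 11, 2018.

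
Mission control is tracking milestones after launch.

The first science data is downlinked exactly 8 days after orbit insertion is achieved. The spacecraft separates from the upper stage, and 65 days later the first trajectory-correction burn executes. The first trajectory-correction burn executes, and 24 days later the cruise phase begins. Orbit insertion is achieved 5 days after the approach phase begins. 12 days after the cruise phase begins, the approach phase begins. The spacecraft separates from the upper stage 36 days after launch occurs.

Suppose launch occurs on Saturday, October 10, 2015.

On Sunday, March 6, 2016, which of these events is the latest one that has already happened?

Launch occurs: Oct 10, 2015.
The spacecraft separates from the upper stage: Oct 10, 2015 + 36 days = Nov 15, 2015.
The first trajectory-correction burn executes: Nov 15, 2015 + 65 days = Jan 19, 2016.
The cruise phase begins: Jan 19, 2016 + 24 days = Feb 12, 2016.
The approach phase begins: Feb 12, 2016 + 12 days = Feb 24, 2016.
Orbit insertion is achieved: Feb 24, 2016 + 5 days = Feb 29, 2016.
The first science data is downlinked: Feb 29, 2016 + 8 days = Mar 8, 2016.
Mar 6, 2016 falls between when orbit insertion is achieved (Feb 29, 2016) and when the first science data is downlinked (Mar 8, 2016).

Orbit insertion is achieved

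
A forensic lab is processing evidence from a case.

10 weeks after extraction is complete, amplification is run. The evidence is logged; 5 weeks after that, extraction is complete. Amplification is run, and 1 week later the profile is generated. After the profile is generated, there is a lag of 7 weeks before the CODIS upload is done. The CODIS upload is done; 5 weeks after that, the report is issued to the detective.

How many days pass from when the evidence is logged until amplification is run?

Causal path: the evidence is logged → extraction is complete → amplification is run.
Total delay along the path: 5 + 10 weeks = 15 weeks = 105 days.

105 days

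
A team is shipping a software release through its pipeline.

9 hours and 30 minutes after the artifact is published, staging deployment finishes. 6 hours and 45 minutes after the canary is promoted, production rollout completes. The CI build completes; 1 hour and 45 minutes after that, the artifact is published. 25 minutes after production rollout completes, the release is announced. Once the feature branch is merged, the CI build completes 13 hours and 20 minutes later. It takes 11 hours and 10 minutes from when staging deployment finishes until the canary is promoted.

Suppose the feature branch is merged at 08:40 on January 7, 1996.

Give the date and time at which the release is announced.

The feature branch is merged: 08:40 Jan 7, 1996.
The CI build completes: 08:40 Jan 7, 1996 + 13h20m = 22:00 Jan 7, 1996.
The artifact is published: 22:00 Jan 7, 1996 + 1h45m = 23:45 Jan 7, 1996.
Staging deployment finishes: 23:45 Jan 7, 1996 + 9h30m = 09:15 Jan 8, 1996.
The canary is promoted: 09:15 Jan 8, 1996 + 11h10m = 20:25 Jan 8, 1996.
Production rollout completes: 20:25 Jan 8, 1996 + 6h45m = 03:10 Jan 9, 1996.
The release is announced: 03:10 Jan 9, 1996 + 25m = 03:35 Jan 9, 1996.

03:35 on January 9, 1996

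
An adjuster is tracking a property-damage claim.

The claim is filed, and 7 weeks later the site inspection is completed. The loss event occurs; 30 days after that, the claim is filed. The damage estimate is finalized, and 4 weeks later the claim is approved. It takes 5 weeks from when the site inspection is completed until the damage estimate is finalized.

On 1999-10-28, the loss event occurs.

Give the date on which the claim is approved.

2000-03-18

The loss event occurs: Oct 28, 1999.
The claim is filed: Oct 28, 1999 + 30 days = Nov 27, 1999.
The site inspection is completed: Nov 27, 1999 + 7 weeks = Jan 15, 2000.
The damage estimate is finalized: Jan 15, 2000 + 5 weeks = Feb 19, 2000.
The claim is approved: Feb 19, 2000 + 4 weeks = Mar 18, 2000.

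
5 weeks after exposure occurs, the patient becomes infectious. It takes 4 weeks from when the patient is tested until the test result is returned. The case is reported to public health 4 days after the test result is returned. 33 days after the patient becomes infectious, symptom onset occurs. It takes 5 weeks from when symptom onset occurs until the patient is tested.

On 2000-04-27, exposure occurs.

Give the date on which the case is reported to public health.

2000-09-09

Exposure occurs: Apr 27, 2000.
The patient becomes infectious: Apr 27, 2000 + 5 weeks = Jun 1, 2000.
Symptom onset occurs: Jun 1, 2000 + 33 days = Jul 4, 2000.
The patient is tested: Jul 4, 2000 + 5 weeks = Aug 8, 2000.
The test result is returned: Aug 8, 2000 + 4 weeks = Sep 5, 2000.
The case is reported to public health: Sep 5, 2000 + 4 days = Sep 9, 2000.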